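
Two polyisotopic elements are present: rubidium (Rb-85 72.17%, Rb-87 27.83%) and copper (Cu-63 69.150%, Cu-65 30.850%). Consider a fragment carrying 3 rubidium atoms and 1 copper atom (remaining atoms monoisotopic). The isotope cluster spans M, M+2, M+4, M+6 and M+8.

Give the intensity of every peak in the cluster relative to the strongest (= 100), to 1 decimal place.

Rubidium pattern (n=3): 0.37589809 : 0.43485841 : 0.16768892 : 0.02155458
Copper pattern (n=1): 0.6915 : 0.3085
Convolve the two distributions (both contribute in 2-u steps):
  M: 0.37589809×0.6915 = 0.259934
  M+2: 0.37589809×0.3085 + 0.43485841×0.6915 = 0.416669
  M+4: 0.43485841×0.3085 + 0.16768892×0.6915 = 0.250111
  M+6: 0.16768892×0.3085 + 0.02155458×0.6915 = 0.066637
  M+8: 0.02155458×0.3085 = 0.006650
Scale to base peak (0.416669) = 100: 62.4 : 100.0 : 60.0 : 16.0 : 1.6

62.4 : 100.0 : 60.0 : 16.0 : 1.6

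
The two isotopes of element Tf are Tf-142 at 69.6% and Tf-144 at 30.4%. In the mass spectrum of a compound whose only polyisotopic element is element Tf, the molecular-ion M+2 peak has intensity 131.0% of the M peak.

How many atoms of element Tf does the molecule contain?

3

The M+2/M ratio from n Tf atoms is n · q/p = n · 0.304/0.696.
n = 1.310 × 0.696/0.304 = 3.00 ≈ 3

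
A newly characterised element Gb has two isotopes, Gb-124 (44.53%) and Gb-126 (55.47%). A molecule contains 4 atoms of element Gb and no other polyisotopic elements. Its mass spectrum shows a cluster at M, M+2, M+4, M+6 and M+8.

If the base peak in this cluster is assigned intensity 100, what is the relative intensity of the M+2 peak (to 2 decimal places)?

53.52

Term probabilities: M 0.0393, M+2 0.1959, M+4 0.3661, M+6 0.3040, M+8 0.0947. Base peak = M+4.
P(M+4) = C(4,2) × 0.4453^2 × 0.5547^2 = 6 × 0.19829209 × 0.30769209 = 0.366077 (base)
P(M+2) = C(4,1) × 0.4453^3 × 0.5547^1 = 4 × 0.08829947 × 0.5547 = 0.195919
Relative intensity = 0.195919 / 0.366077 × 100 = 53.52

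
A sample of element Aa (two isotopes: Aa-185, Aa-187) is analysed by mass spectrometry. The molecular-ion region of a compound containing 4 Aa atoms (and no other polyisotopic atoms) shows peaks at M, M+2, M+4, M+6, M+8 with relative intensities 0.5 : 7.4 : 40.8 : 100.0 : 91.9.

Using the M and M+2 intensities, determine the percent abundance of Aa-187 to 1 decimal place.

78.7%

If p is the fraction of Aa that is Aa-185, then I(M+2)/I(M) = [C(4,1)·p^3·(1−p)] / p^4 = 4·(1−p)/p = 7.4/0.5 = 14.8000
(1−p)/p = 14.8000/4 = 3.7000  ⇒  p = 1/(1 + 3.7000) = 0.2128
Aa-185: 21.3%, Aa-187: 78.7%.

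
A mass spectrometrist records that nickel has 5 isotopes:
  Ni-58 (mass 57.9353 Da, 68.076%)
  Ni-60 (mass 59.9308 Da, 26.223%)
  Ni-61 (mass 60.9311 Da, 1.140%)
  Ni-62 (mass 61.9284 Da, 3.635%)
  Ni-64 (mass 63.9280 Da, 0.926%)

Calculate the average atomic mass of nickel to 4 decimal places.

Weight each isotope mass by its fractional abundance: 0.68076 × 57.9353 + 0.26223 × 59.9308 + 0.01140 × 60.9311 + 0.03635 × 61.9284 + 0.00926 × 63.9280
= 39.44003 + 15.71565 + 0.69461 + 2.25110 + 0.59197 = 58.69336 Da

58.6934 Da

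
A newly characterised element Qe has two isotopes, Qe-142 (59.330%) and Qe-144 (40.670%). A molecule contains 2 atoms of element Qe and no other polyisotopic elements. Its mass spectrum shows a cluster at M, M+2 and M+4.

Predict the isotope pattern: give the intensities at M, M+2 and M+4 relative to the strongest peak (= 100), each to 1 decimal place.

72.9 : 100.0 : 34.3

Expanding (0.59330 + 0.40670)^2:
P(M) = 0.59330^2 = 0.352005
P(M+2) = 2 × 0.59330^1 × 0.40670^1 = 0.482590
P(M+4) = 0.40670^2 = 0.165405
The M+2 peak is largest (0.482590); scaling to 100 gives 72.9 : 100.0 : 34.3.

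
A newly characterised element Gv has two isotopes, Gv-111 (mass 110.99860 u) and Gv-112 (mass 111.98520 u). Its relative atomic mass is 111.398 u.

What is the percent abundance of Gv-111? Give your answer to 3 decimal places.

59.518%

Let x be the fractional abundance of Gv-111; then Gv-112 has abundance 1 − x.
110.99860·x + 111.98520·(1 − x) = 111.398
(110.99860 − 111.98520)·x = 111.398 − 111.98520
x = -0.58720 / -0.98660 = 0.59518 → 59.518% Gv-111, 40.482% Gv-112.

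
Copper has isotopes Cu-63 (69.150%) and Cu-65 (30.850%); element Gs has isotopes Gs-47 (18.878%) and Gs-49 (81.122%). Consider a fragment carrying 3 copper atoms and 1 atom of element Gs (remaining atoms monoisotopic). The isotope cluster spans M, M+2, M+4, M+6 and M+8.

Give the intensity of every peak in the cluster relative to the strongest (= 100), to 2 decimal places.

15.75 : 88.77 : 100.00 : 41.82 : 6.01

Copper pattern (n=3): 0.33065611 : 0.44254842 : 0.19743483 : 0.02936064
Element Gs pattern (n=1): 0.18878 : 0.81122
Convolve the two distributions (both contribute in 2-u steps):
  M: 0.33065611×0.18878 = 0.062421
  M+2: 0.33065611×0.81122 + 0.44254842×0.18878 = 0.351779
  M+4: 0.44254842×0.81122 + 0.19743483×0.18878 = 0.396276
  M+6: 0.19743483×0.81122 + 0.02936064×0.18878 = 0.165706
  M+8: 0.02936064×0.81122 = 0.023818
Scale to base peak (0.396276) = 100: 15.75 : 88.77 : 100.00 : 41.82 : 6.01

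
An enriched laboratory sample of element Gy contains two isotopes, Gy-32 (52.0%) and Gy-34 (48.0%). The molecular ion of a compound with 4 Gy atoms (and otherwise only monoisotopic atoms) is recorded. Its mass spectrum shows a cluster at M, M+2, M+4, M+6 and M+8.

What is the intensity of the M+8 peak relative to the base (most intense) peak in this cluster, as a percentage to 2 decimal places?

14.20%

(0.520 + 0.480)^4 gives M 0.0731, M+2 0.2700, M+4 0.3738, M+6 0.2300, M+8 0.0531; the largest is M+4.
P(M+4) = C(4,2) × 0.520^2 × 0.480^2 = 6 × 0.2704 × 0.2304 = 0.373801 (base)
P(M+8) = C(4,4) × 0.520^0 × 0.480^4 = 1 × 1.0000 × 0.05308416 = 0.053084
Relative intensity = 0.053084 / 0.373801 × 100 = 14.20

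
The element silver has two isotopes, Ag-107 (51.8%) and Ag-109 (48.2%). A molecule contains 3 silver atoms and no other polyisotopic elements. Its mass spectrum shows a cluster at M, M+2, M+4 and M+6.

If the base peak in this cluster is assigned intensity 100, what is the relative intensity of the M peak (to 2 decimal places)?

35.82

Term probabilities: M 0.1390, M+2 0.3880, M+4 0.3610, M+6 0.1120. Base peak = M+2.
P(M+2) = C(3,1) × 0.518^2 × 0.482^1 = 3 × 0.268324 × 0.4820 = 0.387997 (base)
P(M) = C(3,0) × 0.518^3 × 0.482^0 = 1 × 0.13899183 × 1.0000 = 0.138992
Relative intensity = 0.138992 / 0.387997 × 100 = 35.82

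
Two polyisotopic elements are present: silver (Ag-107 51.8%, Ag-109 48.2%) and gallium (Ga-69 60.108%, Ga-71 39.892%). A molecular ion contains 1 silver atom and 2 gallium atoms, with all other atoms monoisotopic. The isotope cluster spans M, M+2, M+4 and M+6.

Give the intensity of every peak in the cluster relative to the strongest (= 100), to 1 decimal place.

44.3 : 100.0 : 74.2 : 18.2

Silver pattern (n=1): 0.5180 : 0.4820
Gallium pattern (n=2): 0.36129717 : 0.47956567 : 0.15913717
Convolve the two distributions (both contribute in 2-u steps):
  M: 0.5180×0.36129717 = 0.187152
  M+2: 0.5180×0.47956567 + 0.4820×0.36129717 = 0.422560
  M+4: 0.5180×0.15913717 + 0.4820×0.47956567 = 0.313584
  M+6: 0.4820×0.15913717 = 0.076704
Scale to base peak (0.422560) = 100: 44.3 : 100.0 : 74.2 : 18.2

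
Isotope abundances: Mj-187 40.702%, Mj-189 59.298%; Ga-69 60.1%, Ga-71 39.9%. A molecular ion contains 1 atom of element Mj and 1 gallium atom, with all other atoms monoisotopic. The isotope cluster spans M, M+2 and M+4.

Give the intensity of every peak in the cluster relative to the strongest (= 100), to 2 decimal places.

47.15 : 100.00 : 45.61

Element Mj pattern (n=1): 0.40702 : 0.59298
Gallium pattern (n=1): 0.6010 : 0.3990
Convolve the two distributions (both contribute in 2-u steps):
  M: 0.40702×0.6010 = 0.244619
  M+2: 0.40702×0.3990 + 0.59298×0.6010 = 0.518782
  M+4: 0.59298×0.3990 = 0.236599
Scale to base peak (0.518782) = 100: 47.15 : 100.00 : 45.61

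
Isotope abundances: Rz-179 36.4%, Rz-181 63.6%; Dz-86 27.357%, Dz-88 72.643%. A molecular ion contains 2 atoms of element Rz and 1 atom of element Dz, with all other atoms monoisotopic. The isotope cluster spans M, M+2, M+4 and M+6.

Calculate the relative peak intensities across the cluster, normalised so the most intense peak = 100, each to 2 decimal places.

8.11 : 49.87 : 100.00 : 65.74

Element Rz pattern (n=2): 0.132496 : 0.463008 : 0.404496
Element Dz pattern (n=1): 0.27357 : 0.72643
Convolve the two distributions (both contribute in 2-u steps):
  M: 0.132496×0.27357 = 0.036247
  M+2: 0.132496×0.72643 + 0.463008×0.27357 = 0.222914
  M+4: 0.463008×0.72643 + 0.404496×0.27357 = 0.447001
  M+6: 0.404496×0.72643 = 0.293838
Scale to base peak (0.447001) = 100: 8.11 : 49.87 : 100.00 : 65.74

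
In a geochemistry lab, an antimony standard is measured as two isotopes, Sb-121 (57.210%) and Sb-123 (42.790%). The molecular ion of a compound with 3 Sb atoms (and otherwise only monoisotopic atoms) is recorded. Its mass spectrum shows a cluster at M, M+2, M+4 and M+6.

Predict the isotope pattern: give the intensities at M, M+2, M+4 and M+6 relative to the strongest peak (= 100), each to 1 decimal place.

Each Sb atom is independently Sb-121 (p = 0.57210) or Sb-123 (q = 0.42790); the cluster is the binomial expansion (p + q)^3.
P(M) = 0.57210^3 = 0.187247
P(M+2) = 3 × 0.57210^2 × 0.42790^1 = 0.420153
P(M+4) = 3 × 0.57210^1 × 0.42790^2 = 0.314252
P(M+6) = 0.42790^3 = 0.078348
The M+2 peak is largest (0.420153); scaling to 100 gives 44.6 : 100.0 : 74.8 : 18.6.

44.6 : 100.0 : 74.8 : 18.6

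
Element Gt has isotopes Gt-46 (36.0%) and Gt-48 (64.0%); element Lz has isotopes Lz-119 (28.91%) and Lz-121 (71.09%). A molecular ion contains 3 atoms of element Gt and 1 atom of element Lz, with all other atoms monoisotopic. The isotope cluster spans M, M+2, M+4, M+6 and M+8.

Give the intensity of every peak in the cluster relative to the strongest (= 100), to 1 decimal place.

Element Gt pattern (n=3): 0.046656 : 0.248832 : 0.442368 : 0.262144
Element Lz pattern (n=1): 0.2891 : 0.7109
Convolve the two distributions (both contribute in 2-u steps):
  M: 0.046656×0.2891 = 0.013488
  M+2: 0.046656×0.7109 + 0.248832×0.2891 = 0.105105
  M+4: 0.248832×0.7109 + 0.442368×0.2891 = 0.304783
  M+6: 0.442368×0.7109 + 0.262144×0.2891 = 0.390265
  M+8: 0.262144×0.7109 = 0.186358
Scale to base peak (0.390265) = 100: 3.5 : 26.9 : 78.1 : 100.0 : 47.8

3.5 : 26.9 : 78.1 : 100.0 : 47.8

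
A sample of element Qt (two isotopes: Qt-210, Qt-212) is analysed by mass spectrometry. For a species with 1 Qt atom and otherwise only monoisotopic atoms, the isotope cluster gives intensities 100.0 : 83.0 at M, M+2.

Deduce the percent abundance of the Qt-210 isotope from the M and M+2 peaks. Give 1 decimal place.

54.6%

Write p for the Qt-210 fraction. I(M+2)/I(M) = [C(1,1)·p^0·(1−p)] / p^1 = 1·(1−p)/p = 83.0/100.0 = 0.8300
(1−p)/p = 0.8300/1 = 0.8300  ⇒  p = 1/(1 + 0.8300) = 0.5464
Qt-210: 54.6%, Qt-212: 45.4%.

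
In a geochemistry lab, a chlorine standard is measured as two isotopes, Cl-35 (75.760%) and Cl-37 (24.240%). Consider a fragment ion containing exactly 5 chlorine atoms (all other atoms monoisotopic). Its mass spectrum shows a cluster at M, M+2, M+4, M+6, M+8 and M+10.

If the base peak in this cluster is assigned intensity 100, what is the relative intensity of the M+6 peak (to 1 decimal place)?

Term probabilities: M 0.2496, M+2 0.3993, M+4 0.2555, M+6 0.0817, M+8 0.0131, M+10 0.0008. Base peak = M+2.
P(M+2) = C(5,1) × 0.75760^4 × 0.24240^1 = 5 × 0.32942751 × 0.2424 = 0.399266 (base)
P(M+6) = C(5,3) × 0.75760^2 × 0.24240^3 = 10 × 0.57395776 × 0.01424288 = 0.081748
Relative intensity = 0.081748 / 0.399266 × 100 = 20.5

20.5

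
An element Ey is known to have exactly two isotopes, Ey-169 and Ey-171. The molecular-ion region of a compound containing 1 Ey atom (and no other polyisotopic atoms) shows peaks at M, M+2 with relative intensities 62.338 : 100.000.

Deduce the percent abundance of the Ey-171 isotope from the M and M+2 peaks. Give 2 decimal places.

Write p for the Ey-169 fraction. I(M+2)/I(M) = [C(1,1)·p^0·(1−p)] / p^1 = 1·(1−p)/p = 100.000/62.338 = 1.6042
(1−p)/p = 1.6042/1 = 1.6042  ⇒  p = 1/(1 + 1.6042) = 0.3840
Ey-169: 38.40%, Ey-171: 61.60%.

61.60%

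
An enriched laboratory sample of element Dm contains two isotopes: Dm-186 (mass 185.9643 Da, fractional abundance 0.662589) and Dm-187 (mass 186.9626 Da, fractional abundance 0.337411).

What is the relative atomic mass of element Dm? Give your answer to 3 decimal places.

Ar = Σ fᵢ·mᵢ = 0.662589 × 185.9643 + 0.337411 × 186.9626
= 123.21790 + 63.08324 = 186.30114 Da

186.301 Da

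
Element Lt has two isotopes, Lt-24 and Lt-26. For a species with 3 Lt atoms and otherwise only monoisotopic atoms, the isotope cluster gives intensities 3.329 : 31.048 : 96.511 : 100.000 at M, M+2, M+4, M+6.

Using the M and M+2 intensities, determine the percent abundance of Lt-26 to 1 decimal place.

75.7%

Let p = fractional abundance of Lt-24. I(M+2)/I(M) = [C(3,1)·p^2·(1−p)] / p^3 = 3·(1−p)/p = 31.048/3.329 = 9.3265
(1−p)/p = 9.3265/3 = 3.1088  ⇒  p = 1/(1 + 3.1088) = 0.2434
Lt-24: 24.3%, Lt-26: 75.7%.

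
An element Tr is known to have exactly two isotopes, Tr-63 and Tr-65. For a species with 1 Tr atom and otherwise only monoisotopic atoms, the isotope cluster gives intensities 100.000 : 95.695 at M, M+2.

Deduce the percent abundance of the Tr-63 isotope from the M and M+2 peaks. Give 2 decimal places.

51.10%

If p is the fraction of Tr that is Tr-63, then I(M+2)/I(M) = [C(1,1)·p^0·(1−p)] / p^1 = 1·(1−p)/p = 95.695/100.000 = 0.9569
(1−p)/p = 0.9569/1 = 0.9569  ⇒  p = 1/(1 + 0.9569) = 0.5110
Tr-63: 51.10%, Tr-65: 48.90%.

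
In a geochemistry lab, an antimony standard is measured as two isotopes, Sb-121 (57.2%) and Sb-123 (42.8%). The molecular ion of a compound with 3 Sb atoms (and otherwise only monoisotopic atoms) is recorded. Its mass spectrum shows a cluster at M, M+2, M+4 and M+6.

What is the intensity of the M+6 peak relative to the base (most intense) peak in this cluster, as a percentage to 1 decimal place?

18.7%

(0.572 + 0.428)^3 gives M 0.1871, M+2 0.4201, M+4 0.3143, M+6 0.0784; the largest is M+2.
P(M+2) = C(3,1) × 0.572^2 × 0.428^1 = 3 × 0.327184 × 0.4280 = 0.420104 (base)
P(M+6) = C(3,3) × 0.572^0 × 0.428^3 = 1 × 1.0000 × 0.07840275 = 0.078403
Relative intensity = 0.078403 / 0.420104 × 100 = 18.7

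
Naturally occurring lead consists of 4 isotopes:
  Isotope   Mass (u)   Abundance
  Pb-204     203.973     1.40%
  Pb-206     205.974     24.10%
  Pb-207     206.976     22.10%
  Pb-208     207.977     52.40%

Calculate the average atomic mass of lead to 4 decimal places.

207.2170 u

Weight each isotope mass by its fractional abundance: 0.0140 × 203.973 + 0.2410 × 205.974 + 0.2210 × 206.976 + 0.5240 × 207.977
= 2.85562 + 49.63973 + 45.74170 + 108.97995 = 207.21700 u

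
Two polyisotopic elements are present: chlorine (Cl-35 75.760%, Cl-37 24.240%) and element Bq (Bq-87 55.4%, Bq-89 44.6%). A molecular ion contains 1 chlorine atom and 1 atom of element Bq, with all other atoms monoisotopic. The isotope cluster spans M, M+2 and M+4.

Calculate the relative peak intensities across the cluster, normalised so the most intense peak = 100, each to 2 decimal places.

88.89 : 100.00 : 22.90

Chlorine pattern (n=1): 0.7576 : 0.2424
Element Bq pattern (n=1): 0.5540 : 0.4460
Convolve the two distributions (both contribute in 2-u steps):
  M: 0.7576×0.5540 = 0.419710
  M+2: 0.7576×0.4460 + 0.2424×0.5540 = 0.472179
  M+4: 0.2424×0.4460 = 0.108110
Scale to base peak (0.472179) = 100: 88.89 : 100.00 : 22.90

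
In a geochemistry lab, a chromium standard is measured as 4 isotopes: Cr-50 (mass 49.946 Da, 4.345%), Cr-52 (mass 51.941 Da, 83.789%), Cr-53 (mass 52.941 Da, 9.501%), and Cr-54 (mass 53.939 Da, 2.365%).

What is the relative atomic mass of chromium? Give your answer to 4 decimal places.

The abundance-weighted mean is 0.04345 × 49.946 + 0.83789 × 51.941 + 0.09501 × 52.941 + 0.02365 × 53.939
= 2.17015 + 43.52084 + 5.02992 + 1.27566 = 51.99657 Da

51.9966 Da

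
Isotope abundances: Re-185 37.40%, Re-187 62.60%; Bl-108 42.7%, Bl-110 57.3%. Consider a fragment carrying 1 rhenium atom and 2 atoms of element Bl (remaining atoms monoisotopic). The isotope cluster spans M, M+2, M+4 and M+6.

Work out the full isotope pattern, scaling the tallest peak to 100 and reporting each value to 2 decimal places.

15.89 : 69.25 : 100.00 : 47.90

Rhenium pattern (n=1): 0.3740 : 0.6260
Element Bl pattern (n=2): 0.182329 : 0.489342 : 0.328329
Convolve the two distributions (both contribute in 2-u steps):
  M: 0.3740×0.182329 = 0.068191
  M+2: 0.3740×0.489342 + 0.6260×0.182329 = 0.297152
  M+4: 0.3740×0.328329 + 0.6260×0.489342 = 0.429123
  M+6: 0.6260×0.328329 = 0.205534
Scale to base peak (0.429123) = 100: 15.89 : 69.25 : 100.00 : 47.90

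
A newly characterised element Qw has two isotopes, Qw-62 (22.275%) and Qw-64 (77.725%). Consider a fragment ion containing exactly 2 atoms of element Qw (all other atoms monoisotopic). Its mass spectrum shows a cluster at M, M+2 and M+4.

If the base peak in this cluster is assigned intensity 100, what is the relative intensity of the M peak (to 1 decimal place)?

(0.22275 + 0.77725)^2 gives M 0.0496, M+2 0.3463, M+4 0.6041; the largest is M+4.
P(M+4) = C(2,2) × 0.22275^0 × 0.77725^2 = 1 × 1.0000 × 0.60411756 = 0.604118 (base)
P(M) = C(2,0) × 0.22275^2 × 0.77725^0 = 1 × 0.04961756 × 1.0000 = 0.049618
Relative intensity = 0.049618 / 0.604118 × 100 = 8.2

8.2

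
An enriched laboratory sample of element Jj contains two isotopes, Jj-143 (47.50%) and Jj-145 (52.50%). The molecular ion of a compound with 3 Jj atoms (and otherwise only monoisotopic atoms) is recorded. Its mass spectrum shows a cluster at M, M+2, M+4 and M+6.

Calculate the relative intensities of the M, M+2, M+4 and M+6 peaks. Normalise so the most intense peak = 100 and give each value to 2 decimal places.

27.29 : 90.48 : 100.00 : 36.84

The 3 Jj atoms are independent, so intensities follow the terms of (0.4750 + 0.5250)^3.
P(M) = 0.4750^3 = 0.107172
P(M+2) = 3 × 0.4750^2 × 0.5250^1 = 0.355359
P(M+4) = 3 × 0.4750^1 × 0.5250^2 = 0.392766
P(M+6) = 0.5250^3 = 0.144703
The M+4 peak is largest (0.392766); scaling to 100 gives 27.29 : 90.48 : 100.00 : 36.84.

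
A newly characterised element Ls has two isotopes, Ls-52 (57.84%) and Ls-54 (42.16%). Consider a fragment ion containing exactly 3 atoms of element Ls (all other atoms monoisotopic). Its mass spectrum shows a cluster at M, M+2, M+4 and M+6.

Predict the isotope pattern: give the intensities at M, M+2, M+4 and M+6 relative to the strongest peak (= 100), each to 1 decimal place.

45.7 : 100.0 : 72.9 : 17.7

Expanding (0.5784 + 0.4216)^3:
P(M) = 0.5784^3 = 0.193502
P(M+2) = 3 × 0.5784^2 × 0.4216^1 = 0.423134
P(M+4) = 3 × 0.5784^1 × 0.4216^2 = 0.308426
P(M+6) = 0.4216^3 = 0.074938
The M+2 peak is largest (0.423134); scaling to 100 gives 45.7 : 100.0 : 72.9 : 17.7.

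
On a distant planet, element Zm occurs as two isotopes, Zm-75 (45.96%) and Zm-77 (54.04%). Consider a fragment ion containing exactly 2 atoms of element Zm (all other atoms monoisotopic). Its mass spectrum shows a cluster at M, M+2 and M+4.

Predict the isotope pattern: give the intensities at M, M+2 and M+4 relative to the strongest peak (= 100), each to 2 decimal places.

Each Zm atom is independently Zm-75 (p = 0.4596) or Zm-77 (q = 0.5404); the cluster is the binomial expansion (p + q)^2.
P(M) = 0.4596^2 = 0.211232
P(M+2) = 2 × 0.4596^1 × 0.5404^1 = 0.496736
P(M+4) = 0.5404^2 = 0.292032
The M+2 peak is largest (0.496736); scaling to 100 gives 42.52 : 100.00 : 58.79.

42.52 : 100.00 : 58.79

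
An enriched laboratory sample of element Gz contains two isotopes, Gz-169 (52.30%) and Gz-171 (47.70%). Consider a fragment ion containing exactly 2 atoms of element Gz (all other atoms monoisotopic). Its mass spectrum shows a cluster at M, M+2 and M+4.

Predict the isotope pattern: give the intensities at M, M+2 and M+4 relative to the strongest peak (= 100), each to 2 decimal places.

54.82 : 100.00 : 45.60

Expanding (0.5230 + 0.4770)^2:
P(M) = 0.5230^2 = 0.273529
P(M+2) = 2 × 0.5230^1 × 0.4770^1 = 0.498942
P(M+4) = 0.4770^2 = 0.227529
The M+2 peak is largest (0.498942); scaling to 100 gives 54.82 : 100.00 : 45.60.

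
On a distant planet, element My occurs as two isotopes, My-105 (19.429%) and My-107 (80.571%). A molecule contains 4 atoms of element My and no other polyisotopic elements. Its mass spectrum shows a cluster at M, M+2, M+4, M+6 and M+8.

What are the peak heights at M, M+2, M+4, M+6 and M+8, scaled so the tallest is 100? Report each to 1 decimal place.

Each My atom is independently My-105 (p = 0.19429) or My-107 (q = 0.80571); the cluster is the binomial expansion (p + q)^4.
P(M) = 0.19429^4 = 0.001425
P(M+2) = 4 × 0.19429^3 × 0.80571^1 = 0.023637
P(M+4) = 6 × 0.19429^2 × 0.80571^2 = 0.147031
P(M+6) = 4 × 0.19429^1 × 0.80571^3 = 0.406487
P(M+8) = 0.80571^4 = 0.421420
The M+8 peak is largest (0.421420); scaling to 100 gives 0.3 : 5.6 : 34.9 : 96.5 : 100.0.

0.3 : 5.6 : 34.9 : 96.5 : 100.0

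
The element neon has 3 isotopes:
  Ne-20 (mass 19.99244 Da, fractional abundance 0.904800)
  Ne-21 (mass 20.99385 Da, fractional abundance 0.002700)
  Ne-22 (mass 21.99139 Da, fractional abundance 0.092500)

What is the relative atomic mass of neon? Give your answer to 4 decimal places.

20.1800 Da

Average mass = Σ (abundance × isotope mass) = 0.904800 × 19.99244 + 0.002700 × 20.99385 + 0.092500 × 21.99139
= 18.089160 + 0.056683 + 2.034204 = 20.180047 Da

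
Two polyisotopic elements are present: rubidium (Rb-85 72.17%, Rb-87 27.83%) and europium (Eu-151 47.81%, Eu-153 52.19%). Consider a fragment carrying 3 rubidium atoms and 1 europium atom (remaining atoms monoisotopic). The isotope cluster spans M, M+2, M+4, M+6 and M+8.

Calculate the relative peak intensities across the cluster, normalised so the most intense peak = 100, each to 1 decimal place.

44.5 : 100.0 : 76.0 : 24.2 : 2.8

Rubidium pattern (n=3): 0.37589809 : 0.43485841 : 0.16768892 : 0.02155458
Europium pattern (n=1): 0.4781 : 0.5219
Convolve the two distributions (both contribute in 2-u steps):
  M: 0.37589809×0.4781 = 0.179717
  M+2: 0.37589809×0.5219 + 0.43485841×0.4781 = 0.404087
  M+4: 0.43485841×0.5219 + 0.16768892×0.4781 = 0.307125
  M+6: 0.16768892×0.5219 + 0.02155458×0.4781 = 0.097822
  M+8: 0.02155458×0.5219 = 0.011249
Scale to base peak (0.404087) = 100: 44.5 : 100.0 : 76.0 : 24.2 : 2.8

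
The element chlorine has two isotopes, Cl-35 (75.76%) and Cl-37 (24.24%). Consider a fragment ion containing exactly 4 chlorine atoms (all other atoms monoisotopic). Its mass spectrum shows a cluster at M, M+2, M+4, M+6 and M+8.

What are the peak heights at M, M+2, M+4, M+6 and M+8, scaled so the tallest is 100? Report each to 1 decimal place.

The 4 Cl atoms are independent, so intensities follow the terms of (0.7576 + 0.2424)^4.
P(M) = 0.7576^4 = 0.329428
P(M+2) = 4 × 0.7576^3 × 0.2424^1 = 0.421612
P(M+4) = 6 × 0.7576^2 × 0.2424^2 = 0.202347
P(M+6) = 4 × 0.7576^1 × 0.2424^3 = 0.043162
P(M+8) = 0.2424^4 = 0.003452
The M+2 peak is largest (0.421612); scaling to 100 gives 78.1 : 100.0 : 48.0 : 10.2 : 0.8.

78.1 : 100.0 : 48.0 : 10.2 : 0.8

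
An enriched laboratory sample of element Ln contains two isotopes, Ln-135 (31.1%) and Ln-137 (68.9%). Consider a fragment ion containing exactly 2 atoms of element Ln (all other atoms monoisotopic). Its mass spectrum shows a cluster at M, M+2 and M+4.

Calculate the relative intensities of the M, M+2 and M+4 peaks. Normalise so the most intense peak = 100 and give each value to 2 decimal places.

20.37 : 90.28 : 100.00

The 2 Ln atoms are independent, so intensities follow the terms of (0.311 + 0.689)^2.
P(M) = 0.311^2 = 0.096721
P(M+2) = 2 × 0.311^1 × 0.689^1 = 0.428558
P(M+4) = 0.689^2 = 0.474721
The M+4 peak is largest (0.474721); scaling to 100 gives 20.37 : 90.28 : 100.00.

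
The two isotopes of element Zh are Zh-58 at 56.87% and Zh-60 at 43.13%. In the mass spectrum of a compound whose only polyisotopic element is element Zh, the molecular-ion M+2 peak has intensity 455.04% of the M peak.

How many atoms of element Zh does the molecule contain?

6

With n Zh atoms, P(M+2)/P(M) = C(n,1)·p^(n−1)q / p^n = n·q/p = n · 0.4313/0.5687.
n = 4.5504 × 0.5687/0.4313 = 6.00 ≈ 6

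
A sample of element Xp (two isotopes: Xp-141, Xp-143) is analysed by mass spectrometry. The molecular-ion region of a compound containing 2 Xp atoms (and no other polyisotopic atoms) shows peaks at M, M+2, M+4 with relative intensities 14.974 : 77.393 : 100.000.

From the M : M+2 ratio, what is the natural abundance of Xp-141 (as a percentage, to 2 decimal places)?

27.90%

Write p for the Xp-141 fraction. I(M+2)/I(M) = [C(2,1)·p^1·(1−p)] / p^2 = 2·(1−p)/p = 77.393/14.974 = 5.1685
(1−p)/p = 5.1685/2 = 2.5842  ⇒  p = 1/(1 + 2.5842) = 0.2790
Xp-141: 27.90%, Xp-143: 72.10%.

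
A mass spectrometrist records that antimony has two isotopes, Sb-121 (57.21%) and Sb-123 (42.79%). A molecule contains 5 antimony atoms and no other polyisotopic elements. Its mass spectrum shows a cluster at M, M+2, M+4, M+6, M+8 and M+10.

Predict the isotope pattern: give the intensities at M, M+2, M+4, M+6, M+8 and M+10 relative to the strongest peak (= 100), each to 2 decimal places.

The 5 Sb atoms are independent, so intensities follow the terms of (0.5721 + 0.4279)^5.
P(M) = 0.5721^5 = 0.061286
P(M+2) = 5 × 0.5721^4 × 0.4279^1 = 0.229192
P(M+4) = 10 × 0.5721^3 × 0.4279^2 = 0.342847
P(M+6) = 10 × 0.5721^2 × 0.4279^3 = 0.256431
P(M+8) = 5 × 0.5721^1 × 0.4279^4 = 0.095898
P(M+10) = 0.4279^5 = 0.014345
The M+4 peak is largest (0.342847); scaling to 100 gives 17.88 : 66.85 : 100.00 : 74.79 : 27.97 : 4.18.

17.88 : 66.85 : 100.00 : 74.79 : 27.97 : 4.18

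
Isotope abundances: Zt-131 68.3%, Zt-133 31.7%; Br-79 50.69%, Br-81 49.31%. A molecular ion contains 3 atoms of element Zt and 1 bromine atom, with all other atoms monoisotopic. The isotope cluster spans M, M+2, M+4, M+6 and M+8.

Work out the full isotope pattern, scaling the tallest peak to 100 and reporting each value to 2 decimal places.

Element Zt pattern (n=3): 0.31861199 : 0.44363104 : 0.20590196 : 0.03185501
Bromine pattern (n=1): 0.5069 : 0.4931
Convolve the two distributions (both contribute in 2-u steps):
  M: 0.31861199×0.5069 = 0.161504
  M+2: 0.31861199×0.4931 + 0.44363104×0.5069 = 0.381984
  M+4: 0.44363104×0.4931 + 0.20590196×0.5069 = 0.323126
  M+6: 0.20590196×0.4931 + 0.03185501×0.5069 = 0.117678
  M+8: 0.03185501×0.4931 = 0.015708
Scale to base peak (0.381984) = 100: 42.28 : 100.00 : 84.59 : 30.81 : 4.11

42.28 : 100.00 : 84.59 : 30.81 : 4.11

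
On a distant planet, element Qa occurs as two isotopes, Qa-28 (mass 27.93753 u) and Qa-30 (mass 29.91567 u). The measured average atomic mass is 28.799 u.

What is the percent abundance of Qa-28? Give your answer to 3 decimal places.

56.451%

Let x be the fractional abundance of Qa-28; then Qa-30 has abundance 1 − x.
27.93753·x + 29.91567·(1 − x) = 28.799
(27.93753 − 29.91567)·x = 28.799 − 29.91567
x = -1.11667 / -1.97814 = 0.56451 → 56.451% Qa-28, 43.549% Qa-30.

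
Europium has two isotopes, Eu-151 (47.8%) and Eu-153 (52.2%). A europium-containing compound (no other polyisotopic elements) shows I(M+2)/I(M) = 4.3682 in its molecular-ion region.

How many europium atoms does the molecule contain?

The M+2/M ratio from n Eu atoms is n · q/p = n · 0.522/0.478.
n = 4.3682 × 0.478/0.522 = 4.00 ≈ 4

4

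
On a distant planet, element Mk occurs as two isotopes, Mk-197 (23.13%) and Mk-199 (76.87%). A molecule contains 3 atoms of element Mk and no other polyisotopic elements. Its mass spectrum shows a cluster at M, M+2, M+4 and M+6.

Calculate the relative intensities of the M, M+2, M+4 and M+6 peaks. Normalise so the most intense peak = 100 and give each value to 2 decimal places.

Expanding (0.2313 + 0.7687)^3:
P(M) = 0.2313^3 = 0.012374
P(M+2) = 3 × 0.2313^2 × 0.7687^1 = 0.123376
P(M+4) = 3 × 0.2313^1 × 0.7687^2 = 0.410025
P(M+6) = 0.7687^3 = 0.454225
The M+6 peak is largest (0.454225); scaling to 100 gives 2.72 : 27.16 : 90.27 : 100.00.

2.72 : 27.16 : 90.27 : 100.00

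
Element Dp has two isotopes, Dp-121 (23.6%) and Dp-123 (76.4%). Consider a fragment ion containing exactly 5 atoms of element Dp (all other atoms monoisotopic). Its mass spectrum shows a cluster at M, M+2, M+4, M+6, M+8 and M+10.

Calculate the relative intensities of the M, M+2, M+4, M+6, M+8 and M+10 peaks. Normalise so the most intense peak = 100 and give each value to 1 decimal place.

The 5 Dp atoms are independent, so intensities follow the terms of (0.236 + 0.764)^5.
P(M) = 0.236^5 = 0.000732
P(M+2) = 5 × 0.236^4 × 0.764^1 = 0.011850
P(M+4) = 10 × 0.236^3 × 0.764^2 = 0.076722
P(M+6) = 10 × 0.236^2 × 0.764^3 = 0.248373
P(M+8) = 5 × 0.236^1 × 0.764^4 = 0.402027
P(M+10) = 0.764^5 = 0.260296
The M+8 peak is largest (0.402027); scaling to 100 gives 0.2 : 2.9 : 19.1 : 61.8 : 100.0 : 64.7.

0.2 : 2.9 : 19.1 : 61.8 : 100.0 : 64.7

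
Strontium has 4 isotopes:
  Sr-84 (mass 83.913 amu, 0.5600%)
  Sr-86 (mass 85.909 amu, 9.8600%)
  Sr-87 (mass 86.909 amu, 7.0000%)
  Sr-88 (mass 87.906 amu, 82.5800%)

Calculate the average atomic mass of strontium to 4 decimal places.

Average mass = Σ (abundance × isotope mass) = 0.005600 × 83.913 + 0.098600 × 85.909 + 0.070000 × 86.909 + 0.825800 × 87.906
= 0.46991 + 8.47063 + 6.08363 + 72.59277 = 87.61694 amu

87.6169 amu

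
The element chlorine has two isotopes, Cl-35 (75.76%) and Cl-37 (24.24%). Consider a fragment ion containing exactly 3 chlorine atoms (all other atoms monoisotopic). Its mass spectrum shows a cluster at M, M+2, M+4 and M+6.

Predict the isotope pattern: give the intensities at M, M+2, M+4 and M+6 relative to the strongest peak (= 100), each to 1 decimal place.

The 3 Cl atoms are independent, so intensities follow the terms of (0.7576 + 0.2424)^3.
P(M) = 0.7576^3 = 0.434830
P(M+2) = 3 × 0.7576^2 × 0.2424^1 = 0.417382
P(M+4) = 3 × 0.7576^1 × 0.2424^2 = 0.133545
P(M+6) = 0.2424^3 = 0.014243
The M peak is largest (0.434830); scaling to 100 gives 100.0 : 96.0 : 30.7 : 3.3.

100.0 : 96.0 : 30.7 : 3.3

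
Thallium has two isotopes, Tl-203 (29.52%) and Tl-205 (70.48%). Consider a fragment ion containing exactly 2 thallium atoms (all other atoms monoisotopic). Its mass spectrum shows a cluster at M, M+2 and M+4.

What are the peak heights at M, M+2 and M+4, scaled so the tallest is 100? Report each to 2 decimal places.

The 2 Tl atoms are independent, so intensities follow the terms of (0.2952 + 0.7048)^2.
P(M) = 0.2952^2 = 0.087143
P(M+2) = 2 × 0.2952^1 × 0.7048^1 = 0.416114
P(M+4) = 0.7048^2 = 0.496743
The M+4 peak is largest (0.496743); scaling to 100 gives 17.54 : 83.77 : 100.00.

17.54 : 83.77 : 100.00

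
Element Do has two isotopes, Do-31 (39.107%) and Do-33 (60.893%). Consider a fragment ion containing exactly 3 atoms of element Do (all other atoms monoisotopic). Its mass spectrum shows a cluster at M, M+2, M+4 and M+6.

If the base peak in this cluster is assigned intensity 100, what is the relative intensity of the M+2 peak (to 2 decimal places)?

64.22

Binomial terms of (0.39107 + 0.60893)^3: M 0.0598, M+2 0.2794, M+4 0.4350, M+6 0.2258 → M+4 is the base peak.
P(M+4) = C(3,2) × 0.39107^1 × 0.60893^2 = 3 × 0.39107 × 0.37079574 = 0.435021 (base)
P(M+2) = C(3,1) × 0.39107^2 × 0.60893^1 = 3 × 0.15293574 × 0.60893 = 0.279381
Relative intensity = 0.279381 / 0.435021 × 100 = 64.22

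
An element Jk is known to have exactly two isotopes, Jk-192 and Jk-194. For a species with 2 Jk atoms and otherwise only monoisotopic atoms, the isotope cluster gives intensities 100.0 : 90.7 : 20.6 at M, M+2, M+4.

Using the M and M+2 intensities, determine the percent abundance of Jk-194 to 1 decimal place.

31.2%

Write p for the Jk-192 fraction. I(M+2)/I(M) = [C(2,1)·p^1·(1−p)] / p^2 = 2·(1−p)/p = 90.7/100.0 = 0.9070
(1−p)/p = 0.9070/2 = 0.4535  ⇒  p = 1/(1 + 0.4535) = 0.6880
Jk-192: 68.8%, Jk-194: 31.2%.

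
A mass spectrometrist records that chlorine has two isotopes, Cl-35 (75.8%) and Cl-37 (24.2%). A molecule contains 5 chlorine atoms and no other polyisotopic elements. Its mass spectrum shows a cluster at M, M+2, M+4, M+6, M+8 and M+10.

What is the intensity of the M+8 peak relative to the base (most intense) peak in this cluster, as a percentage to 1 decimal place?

3.3%

Term probabilities: M 0.2502, M+2 0.3994, M+4 0.2551, M+6 0.0814, M+8 0.0130, M+10 0.0008. Base peak = M+2.
P(M+2) = C(5,1) × 0.758^4 × 0.242^1 = 5 × 0.33012379 × 0.2420 = 0.399450 (base)
P(M+8) = C(5,4) × 0.758^1 × 0.242^4 = 5 × 0.7580 × 0.00342974 = 0.012999
Relative intensity = 0.012999 / 0.399450 × 100 = 3.3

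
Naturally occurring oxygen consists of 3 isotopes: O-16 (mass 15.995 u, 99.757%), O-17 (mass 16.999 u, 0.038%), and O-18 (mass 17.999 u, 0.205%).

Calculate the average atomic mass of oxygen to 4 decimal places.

Ar = Σ fᵢ·mᵢ = 0.99757 × 15.995 + 0.00038 × 16.999 + 0.00205 × 17.999
= 15.95613 + 0.00646 + 0.03690 = 15.99949 u

15.9995 u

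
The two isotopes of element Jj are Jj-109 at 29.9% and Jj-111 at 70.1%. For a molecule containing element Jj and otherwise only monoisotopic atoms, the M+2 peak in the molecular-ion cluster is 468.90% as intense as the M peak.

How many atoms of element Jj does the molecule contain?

The M+2/M ratio from n Jj atoms is n · q/p = n · 0.701/0.299.
n = 4.6890 × 0.299/0.701 = 2.00 ≈ 2

2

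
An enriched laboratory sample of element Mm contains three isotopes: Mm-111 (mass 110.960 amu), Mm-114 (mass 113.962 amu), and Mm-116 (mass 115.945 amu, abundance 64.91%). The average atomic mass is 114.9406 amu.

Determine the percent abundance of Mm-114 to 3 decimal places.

Let x and y be the fractions of Mm-111 and Mm-114. Then x + y = 1 − 0.6491 = 0.3509 and 110.960x + 113.962y = 114.9406 − 0.6491×115.945 = 39.6807005.
Substituting: 110.960x + 113.962(0.3509 − x) = 39.6807005
(110.960 − 113.962)x = -0.3085653  ⇒  x = 0.10279, y = 0.24811
Mm-111: 10.279%, Mm-114: 24.811%.

24.811%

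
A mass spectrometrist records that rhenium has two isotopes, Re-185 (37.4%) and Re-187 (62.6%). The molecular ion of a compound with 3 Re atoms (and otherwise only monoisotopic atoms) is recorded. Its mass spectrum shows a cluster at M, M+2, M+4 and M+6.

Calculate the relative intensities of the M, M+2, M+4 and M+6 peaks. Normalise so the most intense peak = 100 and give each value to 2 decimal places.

The 3 Re atoms are independent, so intensities follow the terms of (0.374 + 0.626)^3.
P(M) = 0.374^3 = 0.052314
P(M+2) = 3 × 0.374^2 × 0.626^1 = 0.262687
P(M+4) = 3 × 0.374^1 × 0.626^2 = 0.439685
P(M+6) = 0.626^3 = 0.245314
The M+4 peak is largest (0.439685); scaling to 100 gives 11.90 : 59.74 : 100.00 : 55.79.

11.90 : 59.74 : 100.00 : 55.79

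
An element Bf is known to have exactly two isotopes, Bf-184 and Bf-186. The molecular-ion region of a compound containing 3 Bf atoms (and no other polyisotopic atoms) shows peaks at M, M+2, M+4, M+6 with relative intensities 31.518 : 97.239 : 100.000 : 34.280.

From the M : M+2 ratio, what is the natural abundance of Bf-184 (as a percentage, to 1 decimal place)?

49.3%

Let p = fractional abundance of Bf-184. I(M+2)/I(M) = [C(3,1)·p^2·(1−p)] / p^3 = 3·(1−p)/p = 97.239/31.518 = 3.0852
(1−p)/p = 3.0852/3 = 1.0284  ⇒  p = 1/(1 + 1.0284) = 0.4930
Bf-184: 49.3%, Bf-186: 50.7%.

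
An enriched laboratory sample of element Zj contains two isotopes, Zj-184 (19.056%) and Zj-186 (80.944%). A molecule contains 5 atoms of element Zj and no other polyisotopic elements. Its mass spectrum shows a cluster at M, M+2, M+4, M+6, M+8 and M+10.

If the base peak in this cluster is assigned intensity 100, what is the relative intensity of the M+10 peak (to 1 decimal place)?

Term probabilities: M 0.0003, M+2 0.0053, M+4 0.0453, M+6 0.1926, M+8 0.4090, M+10 0.3475. Base peak = M+8.
P(M+8) = C(5,4) × 0.19056^1 × 0.80944^4 = 5 × 0.19056 × 0.42927802 = 0.409016 (base)
P(M+10) = C(5,5) × 0.19056^0 × 0.80944^5 = 1 × 1.0000 × 0.3474748 = 0.347475
Relative intensity = 0.347475 / 0.409016 × 100 = 85.0

85.0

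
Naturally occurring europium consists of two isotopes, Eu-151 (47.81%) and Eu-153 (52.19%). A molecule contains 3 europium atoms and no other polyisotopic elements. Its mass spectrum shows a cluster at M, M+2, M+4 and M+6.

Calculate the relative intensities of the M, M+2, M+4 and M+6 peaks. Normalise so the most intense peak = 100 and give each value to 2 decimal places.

Each Eu atom is independently Eu-151 (p = 0.4781) or Eu-153 (q = 0.5219); the cluster is the binomial expansion (p + q)^3.
P(M) = 0.4781^3 = 0.109284
P(M+2) = 3 × 0.4781^2 × 0.5219^1 = 0.357887
P(M+4) = 3 × 0.4781^1 × 0.5219^2 = 0.390674
P(M+6) = 0.5219^3 = 0.142155
The M+4 peak is largest (0.390674); scaling to 100 gives 27.97 : 91.61 : 100.00 : 36.39.

27.97 : 91.61 : 100.00 : 36.39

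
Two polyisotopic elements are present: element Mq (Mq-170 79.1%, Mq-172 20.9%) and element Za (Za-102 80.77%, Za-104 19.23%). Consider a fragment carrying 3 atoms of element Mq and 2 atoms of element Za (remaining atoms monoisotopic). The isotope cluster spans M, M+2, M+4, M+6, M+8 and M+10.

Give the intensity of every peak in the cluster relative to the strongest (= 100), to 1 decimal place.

Element Mq pattern (n=3): 0.49491367 : 0.39230199 : 0.10365501 : 0.00912933
Element Za pattern (n=2): 0.65237929 : 0.31064142 : 0.03697929
Convolve the two distributions (both contribute in 2-u steps):
  M: 0.49491367×0.65237929 = 0.322871
  M+2: 0.49491367×0.31064142 + 0.39230199×0.65237929 = 0.409670
  M+4: 0.49491367×0.03697929 + 0.39230199×0.31064142 + 0.10365501×0.65237929 = 0.207789
  M+6: 0.39230199×0.03697929 + 0.10365501×0.31064142 + 0.00912933×0.65237929 = 0.052662
  M+8: 0.10365501×0.03697929 + 0.00912933×0.31064142 = 0.006669
  M+10: 0.00912933×0.03697929 = 0.000338
Scale to base peak (0.409670) = 100: 78.8 : 100.0 : 50.7 : 12.9 : 1.6 : 0.1

78.8 : 100.0 : 50.7 : 12.9 : 1.6 : 0.1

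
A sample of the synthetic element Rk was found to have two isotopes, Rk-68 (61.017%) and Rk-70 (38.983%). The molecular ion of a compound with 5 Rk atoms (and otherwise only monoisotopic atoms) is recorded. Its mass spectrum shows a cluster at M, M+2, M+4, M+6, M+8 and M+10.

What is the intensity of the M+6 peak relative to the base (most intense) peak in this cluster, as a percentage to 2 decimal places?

(0.61017 + 0.38983)^5 gives M 0.0846, M+2 0.2702, M+4 0.3452, M+6 0.2206, M+8 0.0705, M+10 0.0090; the largest is M+4.
P(M+4) = C(5,2) × 0.61017^3 × 0.38983^2 = 10 × 0.22717082 × 0.15196743 = 0.345226 (base)
P(M+6) = C(5,3) × 0.61017^2 × 0.38983^3 = 10 × 0.37230743 × 0.05924146 = 0.220560
Relative intensity = 0.220560 / 0.345226 × 100 = 63.89

63.89%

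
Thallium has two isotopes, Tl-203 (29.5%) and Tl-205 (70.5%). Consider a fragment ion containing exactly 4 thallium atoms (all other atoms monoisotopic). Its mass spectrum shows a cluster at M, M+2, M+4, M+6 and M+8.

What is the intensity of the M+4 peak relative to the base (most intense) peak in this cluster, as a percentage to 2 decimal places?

62.77%

(0.295 + 0.705)^4 gives M 0.0076, M+2 0.0724, M+4 0.2595, M+6 0.4135, M+8 0.2470; the largest is M+6.
P(M+6) = C(4,3) × 0.295^1 × 0.705^3 = 4 × 0.2950 × 0.35040263 = 0.413475 (base)
P(M+4) = C(4,2) × 0.295^2 × 0.705^2 = 6 × 0.087025 × 0.497025 = 0.259522
Relative intensity = 0.259522 / 0.413475 × 100 = 62.77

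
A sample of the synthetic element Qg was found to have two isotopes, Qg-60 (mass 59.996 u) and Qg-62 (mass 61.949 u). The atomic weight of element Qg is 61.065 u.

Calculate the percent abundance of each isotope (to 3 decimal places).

Let x be the fractional abundance of Qg-60; then Qg-62 has abundance 1 − x.
59.996·x + 61.949·(1 − x) = 61.065
(59.996 − 61.949)·x = 61.065 − 61.949
x = -0.884 / -1.953 = 0.45264 → 45.264% Qg-60, 54.736% Qg-62.

Qg-60: 45.264%, Qg-62: 54.736%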